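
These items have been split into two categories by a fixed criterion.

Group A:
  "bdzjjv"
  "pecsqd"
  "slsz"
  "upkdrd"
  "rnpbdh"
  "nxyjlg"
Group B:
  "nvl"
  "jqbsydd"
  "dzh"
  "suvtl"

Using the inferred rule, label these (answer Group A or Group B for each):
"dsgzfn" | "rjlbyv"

The simplest hypothesis consistent with all the labels is: even length.

Group A, Group A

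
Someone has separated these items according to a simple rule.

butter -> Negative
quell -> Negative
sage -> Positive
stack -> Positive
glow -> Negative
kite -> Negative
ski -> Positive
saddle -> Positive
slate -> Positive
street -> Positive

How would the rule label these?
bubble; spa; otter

The distinguishing property — contains 's' — holds for all the 'Positive' cases and none of the 'Negative' cases.
bubble — no 's', hence Negative. spa — has 's', hence Positive. otter — no 's', hence Negative.

Negative, Positive, Negative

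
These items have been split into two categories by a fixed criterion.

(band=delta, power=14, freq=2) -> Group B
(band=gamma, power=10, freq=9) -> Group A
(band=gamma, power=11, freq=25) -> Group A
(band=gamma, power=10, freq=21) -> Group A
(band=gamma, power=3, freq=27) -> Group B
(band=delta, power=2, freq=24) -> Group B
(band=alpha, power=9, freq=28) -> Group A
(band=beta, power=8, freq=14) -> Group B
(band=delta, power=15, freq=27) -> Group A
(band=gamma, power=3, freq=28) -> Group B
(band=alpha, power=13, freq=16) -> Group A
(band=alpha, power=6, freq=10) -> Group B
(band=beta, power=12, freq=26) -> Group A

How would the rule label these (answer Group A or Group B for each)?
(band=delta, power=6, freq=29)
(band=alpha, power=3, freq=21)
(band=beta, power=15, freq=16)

Group B, Group B, Group A

Every 'Group A' example satisfies: power ≥ 9 AND freq ≥ 9. None of the 'Group B' examples do.
Group B: (band=delta, power=6, freq=29), since power = 6, freq = 29.
Group B: (band=alpha, power=3, freq=21), since power = 3, freq = 21.
Group A: (band=beta, power=15, freq=16), since power = 15, freq = 16.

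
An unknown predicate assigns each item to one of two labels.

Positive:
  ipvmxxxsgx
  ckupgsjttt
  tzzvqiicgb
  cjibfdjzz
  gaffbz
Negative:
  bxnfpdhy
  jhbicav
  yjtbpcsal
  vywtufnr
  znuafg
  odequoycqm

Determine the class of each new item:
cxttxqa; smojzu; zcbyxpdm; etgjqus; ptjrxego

Positive, Negative, Negative, Negative, Negative

Comparing the two groups points to one rule — has a double letter.
Positive: cxttxqa, since 'tt' doubled.
Negative: smojzu, since no doubled letter.
Negative: zcbyxpdm, since no doubled letter.
Negative: etgjqus, since no doubled letter.
Negative: ptjrxego, since no doubled letter.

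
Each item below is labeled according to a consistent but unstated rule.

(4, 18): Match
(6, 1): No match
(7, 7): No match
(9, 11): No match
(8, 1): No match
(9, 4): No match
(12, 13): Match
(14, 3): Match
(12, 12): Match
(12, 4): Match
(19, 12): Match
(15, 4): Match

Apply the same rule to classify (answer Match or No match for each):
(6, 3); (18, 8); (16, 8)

'Match' ⟺ max ≥ 12.
(6, 3) → max 6 → No match.
(18, 8) → max 18 → Match.
(16, 8) → max 16 → Match.

No match, Match, Match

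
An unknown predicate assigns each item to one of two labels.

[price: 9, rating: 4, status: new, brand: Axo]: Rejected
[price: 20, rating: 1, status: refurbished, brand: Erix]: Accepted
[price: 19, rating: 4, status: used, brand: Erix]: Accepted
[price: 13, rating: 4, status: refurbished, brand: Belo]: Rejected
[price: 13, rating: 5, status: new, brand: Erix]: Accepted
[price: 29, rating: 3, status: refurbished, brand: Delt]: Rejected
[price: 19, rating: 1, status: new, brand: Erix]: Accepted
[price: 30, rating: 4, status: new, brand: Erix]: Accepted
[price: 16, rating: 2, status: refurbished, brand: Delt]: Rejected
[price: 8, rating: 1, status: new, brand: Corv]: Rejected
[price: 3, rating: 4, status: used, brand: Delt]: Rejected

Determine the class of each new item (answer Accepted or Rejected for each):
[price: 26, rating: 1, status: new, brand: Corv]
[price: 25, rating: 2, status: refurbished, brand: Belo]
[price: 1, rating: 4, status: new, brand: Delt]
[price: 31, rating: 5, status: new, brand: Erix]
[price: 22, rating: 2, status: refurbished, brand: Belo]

All 'Accepted' examples share one property — brand is Erix — and every 'Rejected' example lacks it.
Rejected: [price: 26, rating: 1, status: new, brand: Corv], since brand is Corv. Rejected: [price: 25, rating: 2, status: refurbished, brand: Belo], since brand is Belo. Rejected: [price: 1, rating: 4, status: new, brand: Delt], since brand is Delt. Accepted: [price: 31, rating: 5, status: new, brand: Erix], since brand is Erix. Rejected: [price: 22, rating: 2, status: refurbished, brand: Belo], since brand is Belo.

Rejected, Rejected, Rejected, Accepted, Rejected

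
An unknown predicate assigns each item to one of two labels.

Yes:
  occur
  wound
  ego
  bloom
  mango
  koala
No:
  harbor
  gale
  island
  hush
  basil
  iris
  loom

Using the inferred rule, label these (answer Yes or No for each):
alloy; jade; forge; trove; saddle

The classifier is using: odd length AND contains 'o'.
alloy: length 5, has 'o', meets the rule → Yes. jade: length 4, no 'o', does not fit → No. forge: length 5, has 'o', meets the rule → Yes. trove: length 5, has 'o', meets the rule → Yes. saddle: length 6, no 'o', does not fit → No.

Yes, No, Yes, Yes, No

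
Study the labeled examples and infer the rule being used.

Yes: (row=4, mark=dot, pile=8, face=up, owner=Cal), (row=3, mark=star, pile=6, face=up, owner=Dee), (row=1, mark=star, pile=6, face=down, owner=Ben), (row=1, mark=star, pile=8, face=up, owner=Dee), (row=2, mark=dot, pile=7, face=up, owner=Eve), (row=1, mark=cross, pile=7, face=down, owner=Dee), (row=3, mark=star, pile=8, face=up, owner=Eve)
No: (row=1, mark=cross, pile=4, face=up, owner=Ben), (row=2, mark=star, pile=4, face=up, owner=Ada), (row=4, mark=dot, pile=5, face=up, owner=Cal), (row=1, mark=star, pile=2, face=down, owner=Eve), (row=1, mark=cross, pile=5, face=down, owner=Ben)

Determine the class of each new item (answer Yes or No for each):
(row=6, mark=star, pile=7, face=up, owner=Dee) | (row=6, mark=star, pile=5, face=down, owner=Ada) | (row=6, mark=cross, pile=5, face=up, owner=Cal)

'Yes' ⟺ pile ≥ 6.
(row=6, mark=star, pile=7, face=up, owner=Dee) → pile = 7 → Yes.
(row=6, mark=star, pile=5, face=down, owner=Ada) → pile = 5 → No.
(row=6, mark=cross, pile=5, face=up, owner=Cal) → pile = 5 → No.

Yes, No, No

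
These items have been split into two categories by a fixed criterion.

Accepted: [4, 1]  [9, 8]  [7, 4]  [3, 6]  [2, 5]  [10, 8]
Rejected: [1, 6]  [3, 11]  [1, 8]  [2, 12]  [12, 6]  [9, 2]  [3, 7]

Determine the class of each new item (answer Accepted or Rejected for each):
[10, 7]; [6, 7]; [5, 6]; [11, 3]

Accepted, Accepted, Accepted, Rejected

The rule appears to be: |first − second| ≤ 3.
Accepted: [10, 7], since |10−7| = 3.
Accepted: [6, 7], since |6−7| = 1.
Accepted: [5, 6], since |5−6| = 1.
Rejected: [11, 3], since |11−3| = 8.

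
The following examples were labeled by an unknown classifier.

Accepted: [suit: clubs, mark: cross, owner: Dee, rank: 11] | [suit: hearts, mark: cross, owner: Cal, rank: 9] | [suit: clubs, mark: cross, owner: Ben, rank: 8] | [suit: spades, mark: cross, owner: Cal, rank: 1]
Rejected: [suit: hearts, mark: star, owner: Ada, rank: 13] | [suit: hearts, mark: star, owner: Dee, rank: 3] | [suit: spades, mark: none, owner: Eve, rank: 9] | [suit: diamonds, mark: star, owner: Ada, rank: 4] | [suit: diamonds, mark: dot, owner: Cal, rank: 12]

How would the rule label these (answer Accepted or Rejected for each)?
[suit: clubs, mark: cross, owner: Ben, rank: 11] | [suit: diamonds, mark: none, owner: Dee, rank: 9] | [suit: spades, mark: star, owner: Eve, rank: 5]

Accepted, Rejected, Rejected

The pattern is that an item is 'Accepted' exactly when: mark is cross.
[suit: clubs, mark: cross, owner: Ben, rank: 11]: mark is cross, checks out → Accepted. [suit: diamonds, mark: none, owner: Dee, rank: 9]: mark is none, doesn't match → Rejected. [suit: spades, mark: star, owner: Eve, rank: 5]: mark is star, doesn't match → Rejected.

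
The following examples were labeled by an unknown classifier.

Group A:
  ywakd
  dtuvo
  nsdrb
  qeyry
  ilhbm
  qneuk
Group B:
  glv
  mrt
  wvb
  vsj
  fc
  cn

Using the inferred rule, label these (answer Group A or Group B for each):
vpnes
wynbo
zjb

The rule appears to be: length 5.

Group A, Group A, Group B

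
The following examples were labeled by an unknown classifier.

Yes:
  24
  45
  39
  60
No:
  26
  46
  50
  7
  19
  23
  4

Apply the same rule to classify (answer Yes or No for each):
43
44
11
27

No, No, No, Yes

The pattern is that an item is 'Yes' exactly when: multiple of 3.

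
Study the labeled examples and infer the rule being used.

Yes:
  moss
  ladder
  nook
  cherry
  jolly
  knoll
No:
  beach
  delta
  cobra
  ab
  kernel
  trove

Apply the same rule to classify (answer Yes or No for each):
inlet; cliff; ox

No, Yes, No

The rule appears to be: has a double letter.
inlet → no doubled letter → No.
cliff → 'ff' doubled → Yes.
ox → no doubled letter → No.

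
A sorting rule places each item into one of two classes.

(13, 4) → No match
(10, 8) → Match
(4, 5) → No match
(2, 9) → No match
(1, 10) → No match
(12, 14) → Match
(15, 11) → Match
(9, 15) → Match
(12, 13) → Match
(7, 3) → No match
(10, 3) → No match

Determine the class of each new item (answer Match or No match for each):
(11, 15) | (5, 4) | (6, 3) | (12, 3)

Match, No match, No match, No match

All 'Match' examples share one property — sum ≥ 18 — and every 'No match' example lacks it.
(11, 15) — 11+15 = 26, hence Match. (5, 4) — 5+4 = 9, hence No match. (6, 3) — 6+3 = 9, hence No match. (12, 3) — 12+3 = 15, hence No match.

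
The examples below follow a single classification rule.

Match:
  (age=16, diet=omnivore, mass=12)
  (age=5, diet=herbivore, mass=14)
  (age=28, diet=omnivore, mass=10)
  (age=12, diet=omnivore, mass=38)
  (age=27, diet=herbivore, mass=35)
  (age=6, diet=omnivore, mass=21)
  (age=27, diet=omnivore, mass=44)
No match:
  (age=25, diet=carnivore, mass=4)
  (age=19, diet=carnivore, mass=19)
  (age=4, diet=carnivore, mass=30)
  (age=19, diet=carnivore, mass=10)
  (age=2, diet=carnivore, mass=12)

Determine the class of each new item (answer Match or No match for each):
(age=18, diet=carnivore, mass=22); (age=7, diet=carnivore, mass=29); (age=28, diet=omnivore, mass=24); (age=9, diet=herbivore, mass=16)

Looking at the examples, the only property every 'Match' case has and every 'No match' case lacks is: diet is not carnivore.
(age=18, diet=carnivore, mass=22): diet is carnivore — doesn't match, so No match.
(age=7, diet=carnivore, mass=29): diet is carnivore — doesn't match, so No match.
(age=28, diet=omnivore, mass=24): diet is omnivore — checks out, so Match.
(age=9, diet=herbivore, mass=16): diet is herbivore — checks out, so Match.

No match, No match, Match, Match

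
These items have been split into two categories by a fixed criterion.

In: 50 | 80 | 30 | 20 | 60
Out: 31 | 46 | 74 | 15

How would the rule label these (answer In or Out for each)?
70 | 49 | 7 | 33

'In' ⟺ multiple of 10.

In, Out, Out, Out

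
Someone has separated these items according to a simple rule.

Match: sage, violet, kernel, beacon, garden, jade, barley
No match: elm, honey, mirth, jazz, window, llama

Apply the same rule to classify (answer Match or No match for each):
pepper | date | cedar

The pattern is that an item is 'Match' exactly when: even length AND contains 'e'.
pepper: length 6, has 'e' — has this property, so Match. date: length 4, has 'e' — has this property, so Match. cedar: length 5, has 'e' — doesn't qualify, so No match.

Match, Match, No match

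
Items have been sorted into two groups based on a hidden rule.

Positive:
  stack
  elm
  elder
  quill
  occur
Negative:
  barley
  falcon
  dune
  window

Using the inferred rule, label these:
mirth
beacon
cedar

'Positive' ⟺ odd length.
mirth → length 5 → Positive. beacon → length 6 → Negative. cedar → length 5 → Positive.

Positive, Negative, Positive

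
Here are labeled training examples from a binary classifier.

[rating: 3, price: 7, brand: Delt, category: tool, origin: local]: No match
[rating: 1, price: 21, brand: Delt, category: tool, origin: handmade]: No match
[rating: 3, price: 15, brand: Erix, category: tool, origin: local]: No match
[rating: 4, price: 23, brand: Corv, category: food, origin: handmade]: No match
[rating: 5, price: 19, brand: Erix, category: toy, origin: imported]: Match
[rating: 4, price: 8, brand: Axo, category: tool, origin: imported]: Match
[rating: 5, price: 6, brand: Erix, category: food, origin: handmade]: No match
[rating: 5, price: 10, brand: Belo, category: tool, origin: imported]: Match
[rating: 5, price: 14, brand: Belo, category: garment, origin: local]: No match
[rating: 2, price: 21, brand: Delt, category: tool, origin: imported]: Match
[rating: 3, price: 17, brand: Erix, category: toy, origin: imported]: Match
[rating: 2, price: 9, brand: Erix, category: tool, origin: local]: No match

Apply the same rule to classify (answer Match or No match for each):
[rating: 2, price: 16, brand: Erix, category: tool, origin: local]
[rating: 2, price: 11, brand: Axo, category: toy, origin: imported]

No match, Match

The common property of the 'Match' items is: origin is imported. No 'No match' item has it.
[rating: 2, price: 16, brand: Erix, category: tool, origin: local]: origin is local — does not fit, so No match.
[rating: 2, price: 11, brand: Axo, category: toy, origin: imported]: origin is imported — passes, so Match.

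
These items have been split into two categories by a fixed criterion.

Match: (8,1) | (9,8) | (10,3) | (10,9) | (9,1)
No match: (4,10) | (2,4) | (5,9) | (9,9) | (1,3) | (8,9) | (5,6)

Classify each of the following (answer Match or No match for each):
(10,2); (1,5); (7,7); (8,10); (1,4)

Match, No match, No match, No match, No match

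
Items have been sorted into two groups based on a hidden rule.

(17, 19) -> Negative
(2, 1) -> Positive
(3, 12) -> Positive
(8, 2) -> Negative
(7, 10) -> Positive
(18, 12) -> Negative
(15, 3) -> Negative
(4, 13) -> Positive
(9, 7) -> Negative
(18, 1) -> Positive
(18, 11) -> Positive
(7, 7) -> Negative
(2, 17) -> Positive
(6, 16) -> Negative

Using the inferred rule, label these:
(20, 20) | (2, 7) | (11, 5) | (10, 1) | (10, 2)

Negative, Positive, Negative, Positive, Negative

Checking candidate rules against both groups, what survives is: sum is odd.
(20, 20) → 20+20 = 40 → Negative.
(2, 7) → 2+7 = 9 → Positive.
(11, 5) → 11+5 = 16 → Negative.
(10, 1) → 10+1 = 11 → Positive.
(10, 2) → 10+2 = 12 → Negative.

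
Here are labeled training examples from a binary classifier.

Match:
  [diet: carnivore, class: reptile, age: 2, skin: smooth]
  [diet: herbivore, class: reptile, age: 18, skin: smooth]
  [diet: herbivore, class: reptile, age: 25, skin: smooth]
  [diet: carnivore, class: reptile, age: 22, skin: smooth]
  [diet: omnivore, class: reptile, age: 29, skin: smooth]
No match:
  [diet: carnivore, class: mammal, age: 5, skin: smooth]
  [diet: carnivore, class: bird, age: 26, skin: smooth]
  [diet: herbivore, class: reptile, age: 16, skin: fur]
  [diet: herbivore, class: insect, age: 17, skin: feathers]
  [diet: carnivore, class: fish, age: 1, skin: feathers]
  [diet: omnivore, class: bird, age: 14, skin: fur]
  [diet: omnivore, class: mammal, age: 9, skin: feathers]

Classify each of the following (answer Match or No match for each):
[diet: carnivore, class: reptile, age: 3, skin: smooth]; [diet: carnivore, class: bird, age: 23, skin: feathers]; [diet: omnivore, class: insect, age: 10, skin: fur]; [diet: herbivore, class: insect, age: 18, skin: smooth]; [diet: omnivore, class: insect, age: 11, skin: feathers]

All 'Match' examples share one property — class is reptile AND skin is smooth — and every 'No match' example lacks it.
Match: [diet: carnivore, class: reptile, age: 3, skin: smooth], since class is reptile, skin is smooth.
No match: [diet: carnivore, class: bird, age: 23, skin: feathers], since class is bird, skin is feathers.
No match: [diet: omnivore, class: insect, age: 10, skin: fur], since class is insect, skin is fur.
No match: [diet: herbivore, class: insect, age: 18, skin: smooth], since class is insect, skin is smooth.
No match: [diet: omnivore, class: insect, age: 11, skin: feathers], since class is insect, skin is feathers.

Match, No match, No match, No match, No match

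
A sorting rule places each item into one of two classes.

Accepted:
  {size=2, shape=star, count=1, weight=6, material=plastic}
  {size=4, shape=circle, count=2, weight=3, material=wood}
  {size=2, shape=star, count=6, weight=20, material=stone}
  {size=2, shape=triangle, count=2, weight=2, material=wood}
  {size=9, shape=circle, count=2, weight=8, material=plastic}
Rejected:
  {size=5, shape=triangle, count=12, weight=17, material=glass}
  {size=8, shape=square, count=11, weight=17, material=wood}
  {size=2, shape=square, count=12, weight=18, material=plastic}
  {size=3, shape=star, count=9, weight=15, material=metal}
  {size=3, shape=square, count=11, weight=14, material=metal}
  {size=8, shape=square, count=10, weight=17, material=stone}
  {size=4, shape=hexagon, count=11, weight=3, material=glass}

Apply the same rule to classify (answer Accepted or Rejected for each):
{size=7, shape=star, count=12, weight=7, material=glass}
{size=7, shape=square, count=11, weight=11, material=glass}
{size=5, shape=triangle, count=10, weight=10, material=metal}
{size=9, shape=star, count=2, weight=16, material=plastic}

Rejected, Rejected, Rejected, Accepted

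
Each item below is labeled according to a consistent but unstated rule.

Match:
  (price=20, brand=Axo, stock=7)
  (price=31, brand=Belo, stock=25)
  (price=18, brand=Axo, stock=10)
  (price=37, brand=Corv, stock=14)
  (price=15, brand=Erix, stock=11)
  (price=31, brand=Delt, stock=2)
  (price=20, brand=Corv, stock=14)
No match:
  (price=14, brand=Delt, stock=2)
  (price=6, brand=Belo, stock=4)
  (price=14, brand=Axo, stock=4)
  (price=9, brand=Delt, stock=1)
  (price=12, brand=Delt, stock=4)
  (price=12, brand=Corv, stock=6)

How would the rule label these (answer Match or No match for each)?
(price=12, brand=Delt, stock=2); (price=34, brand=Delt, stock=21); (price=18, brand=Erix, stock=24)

The rule appears to be: price ≥ 15.
(price=12, brand=Delt, stock=2): price = 12, fails this test → No match. (price=34, brand=Delt, stock=21): price = 34, fits → Match. (price=18, brand=Erix, stock=24): price = 18, fits → Match.

No match, Match, Match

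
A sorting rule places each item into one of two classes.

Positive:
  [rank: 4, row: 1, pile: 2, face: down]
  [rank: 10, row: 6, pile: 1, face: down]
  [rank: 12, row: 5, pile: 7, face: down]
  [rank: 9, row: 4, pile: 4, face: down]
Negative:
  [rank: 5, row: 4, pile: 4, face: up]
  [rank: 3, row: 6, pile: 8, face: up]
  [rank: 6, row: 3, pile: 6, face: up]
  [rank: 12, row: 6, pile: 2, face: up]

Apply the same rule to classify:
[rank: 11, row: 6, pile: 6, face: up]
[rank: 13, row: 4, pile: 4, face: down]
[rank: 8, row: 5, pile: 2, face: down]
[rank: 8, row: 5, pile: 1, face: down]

Negative, Positive, Positive, Positive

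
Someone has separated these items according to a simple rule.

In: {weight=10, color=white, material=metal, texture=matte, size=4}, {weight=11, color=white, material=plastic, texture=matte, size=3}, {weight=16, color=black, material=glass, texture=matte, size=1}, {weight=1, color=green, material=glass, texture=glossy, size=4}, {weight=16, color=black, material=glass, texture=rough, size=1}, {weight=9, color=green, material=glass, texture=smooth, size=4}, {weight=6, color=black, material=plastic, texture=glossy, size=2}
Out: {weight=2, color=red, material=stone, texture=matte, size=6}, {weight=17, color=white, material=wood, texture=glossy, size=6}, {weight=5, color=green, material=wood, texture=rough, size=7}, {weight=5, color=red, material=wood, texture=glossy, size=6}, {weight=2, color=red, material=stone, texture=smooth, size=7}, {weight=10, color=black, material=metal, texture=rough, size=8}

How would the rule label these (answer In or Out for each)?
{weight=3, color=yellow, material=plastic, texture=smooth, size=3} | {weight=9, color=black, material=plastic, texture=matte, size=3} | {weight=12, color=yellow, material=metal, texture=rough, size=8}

In, In, Out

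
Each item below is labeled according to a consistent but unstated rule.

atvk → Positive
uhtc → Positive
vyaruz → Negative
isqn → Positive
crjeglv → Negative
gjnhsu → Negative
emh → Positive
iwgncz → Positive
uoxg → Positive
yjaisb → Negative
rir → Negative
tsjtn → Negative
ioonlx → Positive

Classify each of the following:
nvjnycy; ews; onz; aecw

All 'Positive' examples share one property — starts with a vowel — and every 'Negative' example lacks it.
Negative: nvjnycy, since starts with 'n'. Positive: ews, since starts with 'e'. Positive: onz, since starts with 'o'. Positive: aecw, since starts with 'a'.

Negative, Positive, Positive, Positive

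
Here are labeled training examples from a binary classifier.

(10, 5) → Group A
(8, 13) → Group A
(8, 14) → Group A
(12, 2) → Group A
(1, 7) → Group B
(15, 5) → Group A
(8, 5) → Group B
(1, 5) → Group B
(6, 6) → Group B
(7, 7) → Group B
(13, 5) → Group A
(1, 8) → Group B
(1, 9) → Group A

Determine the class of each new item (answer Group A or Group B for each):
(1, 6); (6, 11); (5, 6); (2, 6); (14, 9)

Group B, Group A, Group B, Group B, Group A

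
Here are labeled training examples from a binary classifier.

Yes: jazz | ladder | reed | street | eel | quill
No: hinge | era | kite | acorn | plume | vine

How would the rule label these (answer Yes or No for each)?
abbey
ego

Yes, No

The common property of the 'Yes' items is: has a double letter. No 'No' item has it.
abbey: Yes ('bb' doubled).
ego: No (no doubled letter).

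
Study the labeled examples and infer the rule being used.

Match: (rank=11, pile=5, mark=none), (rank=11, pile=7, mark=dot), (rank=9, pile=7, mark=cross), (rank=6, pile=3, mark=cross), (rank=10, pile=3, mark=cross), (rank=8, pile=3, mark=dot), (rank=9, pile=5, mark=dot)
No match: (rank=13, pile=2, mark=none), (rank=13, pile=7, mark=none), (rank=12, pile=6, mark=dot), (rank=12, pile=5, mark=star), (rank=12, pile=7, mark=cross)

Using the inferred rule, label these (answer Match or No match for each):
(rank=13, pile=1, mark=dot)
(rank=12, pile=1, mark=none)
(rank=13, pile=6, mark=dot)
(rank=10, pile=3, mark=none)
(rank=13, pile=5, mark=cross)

No match, No match, No match, Match, No match

The rule appears to be: rank ≤ 11.
No match: (rank=13, pile=1, mark=dot), since rank = 13. No match: (rank=12, pile=1, mark=none), since rank = 12. No match: (rank=13, pile=6, mark=dot), since rank = 13. Match: (rank=10, pile=3, mark=none), since rank = 10. No match: (rank=13, pile=5, mark=cross), since rank = 13.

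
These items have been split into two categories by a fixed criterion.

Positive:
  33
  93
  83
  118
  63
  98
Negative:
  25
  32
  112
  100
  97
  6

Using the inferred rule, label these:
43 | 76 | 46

Positive, Negative, Negative

The distinguishing property — ≡ 3 (mod 5) — holds for all the 'Positive' cases and none of the 'Negative' cases.
43: 43 mod 5 = 3, checks out → Positive.
76: 76 mod 5 = 1, fails the rule → Negative.
46: 46 mod 5 = 1, fails the rule → Negative.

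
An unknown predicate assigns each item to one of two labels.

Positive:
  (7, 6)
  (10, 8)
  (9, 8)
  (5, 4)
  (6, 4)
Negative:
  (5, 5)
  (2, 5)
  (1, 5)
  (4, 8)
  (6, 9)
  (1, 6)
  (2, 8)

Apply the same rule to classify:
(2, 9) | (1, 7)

Negative, Negative

A rule that fits every label: first > second — true of each 'Positive' example, false of each 'Negative' one.
(2, 9) → 2 < 9 → Negative.
(1, 7) → 1 < 7 → Negative.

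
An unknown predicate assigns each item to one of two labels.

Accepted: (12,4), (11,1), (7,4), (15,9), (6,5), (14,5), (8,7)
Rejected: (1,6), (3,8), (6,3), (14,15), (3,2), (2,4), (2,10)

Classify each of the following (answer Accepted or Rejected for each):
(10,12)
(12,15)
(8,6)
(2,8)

Rule: first > second AND sum ≥ 11. This holds for each 'Accepted' example and fails for each 'Rejected' one.
(10,12): Rejected (10 < 12, 10+12 = 22).
(12,15): Rejected (12 < 15, 12+15 = 27).
(8,6): Accepted (8 > 6, 8+6 = 14).
(2,8): Rejected (2 < 8, 2+8 = 10).

Rejected, Rejected, Accepted, Rejected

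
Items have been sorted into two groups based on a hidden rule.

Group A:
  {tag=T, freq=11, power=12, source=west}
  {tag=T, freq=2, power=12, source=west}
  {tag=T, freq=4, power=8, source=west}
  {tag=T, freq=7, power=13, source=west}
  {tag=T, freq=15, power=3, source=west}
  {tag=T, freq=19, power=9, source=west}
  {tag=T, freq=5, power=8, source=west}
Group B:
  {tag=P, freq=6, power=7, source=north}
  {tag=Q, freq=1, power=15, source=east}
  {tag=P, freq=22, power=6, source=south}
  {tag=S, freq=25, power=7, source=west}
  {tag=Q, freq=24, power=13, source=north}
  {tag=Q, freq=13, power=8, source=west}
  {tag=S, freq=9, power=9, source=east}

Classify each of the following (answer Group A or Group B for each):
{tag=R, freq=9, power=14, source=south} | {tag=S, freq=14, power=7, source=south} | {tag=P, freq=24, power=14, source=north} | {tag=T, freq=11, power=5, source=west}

Group B, Group B, Group B, Group A

Rule: tag is T. This holds for each 'Group A' example and fails for each 'Group B' one.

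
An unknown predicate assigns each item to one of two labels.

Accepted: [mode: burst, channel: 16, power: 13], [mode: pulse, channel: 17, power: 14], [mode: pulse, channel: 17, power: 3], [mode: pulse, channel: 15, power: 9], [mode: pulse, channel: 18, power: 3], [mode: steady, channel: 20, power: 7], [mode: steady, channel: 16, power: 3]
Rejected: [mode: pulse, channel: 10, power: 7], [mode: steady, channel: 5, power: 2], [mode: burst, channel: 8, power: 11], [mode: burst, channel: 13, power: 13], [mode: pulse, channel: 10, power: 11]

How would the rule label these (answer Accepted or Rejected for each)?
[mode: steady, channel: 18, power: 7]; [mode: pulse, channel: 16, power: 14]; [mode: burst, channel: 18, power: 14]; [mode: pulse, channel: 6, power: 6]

Accepted, Accepted, Accepted, Rejected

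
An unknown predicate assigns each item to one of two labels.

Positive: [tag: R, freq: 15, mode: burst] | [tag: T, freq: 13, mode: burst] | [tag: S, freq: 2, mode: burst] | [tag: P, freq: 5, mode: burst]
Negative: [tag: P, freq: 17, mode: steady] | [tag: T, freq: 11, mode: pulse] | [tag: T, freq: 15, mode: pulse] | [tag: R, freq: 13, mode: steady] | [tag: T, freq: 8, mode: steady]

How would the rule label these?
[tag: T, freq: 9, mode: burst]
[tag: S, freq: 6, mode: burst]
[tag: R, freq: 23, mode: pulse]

'Positive' ⟺ mode is burst.
[tag: T, freq: 9, mode: burst] → mode is burst → Positive. [tag: S, freq: 6, mode: burst] → mode is burst → Positive. [tag: R, freq: 23, mode: pulse] → mode is pulse → Negative.

Positive, Positive, Negative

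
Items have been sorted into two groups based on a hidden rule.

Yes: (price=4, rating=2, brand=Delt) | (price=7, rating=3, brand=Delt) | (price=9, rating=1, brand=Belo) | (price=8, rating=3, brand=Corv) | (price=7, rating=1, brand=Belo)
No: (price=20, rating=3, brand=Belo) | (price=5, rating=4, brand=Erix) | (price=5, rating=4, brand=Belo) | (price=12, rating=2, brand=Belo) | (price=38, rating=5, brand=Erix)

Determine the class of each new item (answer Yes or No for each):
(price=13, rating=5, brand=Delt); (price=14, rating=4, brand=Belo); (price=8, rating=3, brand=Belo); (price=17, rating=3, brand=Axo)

No, No, Yes, No

The rule appears to be: rating ≤ 3 AND price ≤ 9.
(price=13, rating=5, brand=Delt): rating = 5, price = 13 — fails this test, so No. (price=14, rating=4, brand=Belo): rating = 4, price = 14 — fails this test, so No. (price=8, rating=3, brand=Belo): rating = 3, price = 8 — fits, so Yes. (price=17, rating=3, brand=Axo): rating = 3, price = 17 — fails this test, so No.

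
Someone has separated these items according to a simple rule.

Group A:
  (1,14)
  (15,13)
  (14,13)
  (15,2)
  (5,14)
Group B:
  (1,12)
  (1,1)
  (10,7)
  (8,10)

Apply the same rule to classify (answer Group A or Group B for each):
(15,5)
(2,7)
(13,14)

The common property of the 'Group A' items is: max ≥ 13. No 'Group B' item has it.
(15,5) → max 15 → Group A. (2,7) → max 7 → Group B. (13,14) → max 14 → Group A.

Group A, Group B, Group A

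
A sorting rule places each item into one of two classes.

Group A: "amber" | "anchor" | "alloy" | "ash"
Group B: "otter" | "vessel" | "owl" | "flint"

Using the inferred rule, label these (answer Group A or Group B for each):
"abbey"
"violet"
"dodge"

A rule that fits every label: contains 'a' — true of each 'Group A' example, false of each 'Group B' one.
"abbey" — has 'a', hence Group A. "violet" — no 'a', hence Group B. "dodge" — no 'a', hence Group B.

Group A, Group B, Group B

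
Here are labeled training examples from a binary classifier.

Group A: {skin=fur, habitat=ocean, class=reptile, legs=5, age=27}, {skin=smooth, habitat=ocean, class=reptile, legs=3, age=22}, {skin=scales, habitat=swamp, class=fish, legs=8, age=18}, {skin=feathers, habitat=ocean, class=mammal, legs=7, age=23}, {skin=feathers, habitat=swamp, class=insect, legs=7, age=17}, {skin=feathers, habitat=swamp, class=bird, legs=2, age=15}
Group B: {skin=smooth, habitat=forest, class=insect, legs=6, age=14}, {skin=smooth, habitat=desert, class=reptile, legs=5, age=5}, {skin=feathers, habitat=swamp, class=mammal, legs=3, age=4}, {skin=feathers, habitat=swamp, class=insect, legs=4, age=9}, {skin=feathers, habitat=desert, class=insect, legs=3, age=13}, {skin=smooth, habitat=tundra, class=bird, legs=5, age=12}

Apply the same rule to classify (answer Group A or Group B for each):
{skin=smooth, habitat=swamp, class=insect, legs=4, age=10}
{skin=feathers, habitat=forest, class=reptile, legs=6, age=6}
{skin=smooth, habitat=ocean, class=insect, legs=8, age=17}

Every 'Group A' example satisfies: age ≥ 15. None of the 'Group B' examples do.
{skin=smooth, habitat=swamp, class=insect, legs=4, age=10} → age = 10 → Group B. {skin=feathers, habitat=forest, class=reptile, legs=6, age=6} → age = 6 → Group B. {skin=smooth, habitat=ocean, class=insect, legs=8, age=17} → age = 17 → Group A.

Group B, Group B, Group A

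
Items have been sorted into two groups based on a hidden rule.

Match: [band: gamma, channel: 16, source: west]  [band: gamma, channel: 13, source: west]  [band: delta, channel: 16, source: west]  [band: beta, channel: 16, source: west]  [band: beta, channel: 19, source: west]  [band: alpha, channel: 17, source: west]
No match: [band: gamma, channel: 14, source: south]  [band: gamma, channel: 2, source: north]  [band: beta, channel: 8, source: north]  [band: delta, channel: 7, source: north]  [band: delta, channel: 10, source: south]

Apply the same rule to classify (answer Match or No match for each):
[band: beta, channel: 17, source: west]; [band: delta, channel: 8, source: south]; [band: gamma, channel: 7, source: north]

The rule appears to be: source is west.
[band: beta, channel: 17, source: west]: source is west, matches → Match. [band: delta, channel: 8, source: south]: source is south, lacks this property → No match. [band: gamma, channel: 7, source: north]: source is north, lacks this property → No match.

Match, No match, No match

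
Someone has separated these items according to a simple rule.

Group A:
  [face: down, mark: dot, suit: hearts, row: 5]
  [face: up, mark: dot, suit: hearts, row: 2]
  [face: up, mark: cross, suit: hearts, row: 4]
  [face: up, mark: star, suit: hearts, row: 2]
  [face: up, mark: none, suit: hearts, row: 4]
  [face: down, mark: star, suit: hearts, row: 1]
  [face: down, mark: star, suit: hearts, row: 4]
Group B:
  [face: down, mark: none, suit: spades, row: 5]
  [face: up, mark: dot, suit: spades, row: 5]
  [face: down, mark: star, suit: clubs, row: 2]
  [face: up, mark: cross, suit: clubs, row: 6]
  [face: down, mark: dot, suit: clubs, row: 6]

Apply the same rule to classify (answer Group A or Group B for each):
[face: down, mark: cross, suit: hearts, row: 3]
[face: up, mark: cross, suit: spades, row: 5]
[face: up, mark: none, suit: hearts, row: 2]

The pattern is that an item is 'Group A' exactly when: suit is hearts.
[face: down, mark: cross, suit: hearts, row: 3]: suit is hearts — has this property, so Group A.
[face: up, mark: cross, suit: spades, row: 5]: suit is spades — does not fit, so Group B.
[face: up, mark: none, suit: hearts, row: 2]: suit is hearts — has this property, so Group A.

Group A, Group B, Group A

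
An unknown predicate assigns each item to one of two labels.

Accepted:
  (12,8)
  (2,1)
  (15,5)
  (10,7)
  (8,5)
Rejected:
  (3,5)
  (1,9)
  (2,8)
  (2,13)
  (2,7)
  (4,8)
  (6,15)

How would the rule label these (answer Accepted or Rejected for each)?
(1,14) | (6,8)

Rejected, Rejected

The simplest hypothesis consistent with all the labels is: first > second.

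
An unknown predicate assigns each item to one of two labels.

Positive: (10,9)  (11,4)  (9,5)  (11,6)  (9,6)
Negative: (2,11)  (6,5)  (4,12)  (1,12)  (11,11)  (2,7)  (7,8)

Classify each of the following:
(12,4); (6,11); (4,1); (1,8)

Rule: first > second AND sum ≥ 13. This holds for each 'Positive' example and fails for each 'Negative' one.
(12,4): Positive (12 > 4, 12+4 = 16). (6,11): Negative (6 < 11, 6+11 = 17). (4,1): Negative (4 > 1, 4+1 = 5). (1,8): Negative (1 < 8, 1+8 = 9).

Positive, Negative, Negative, Negative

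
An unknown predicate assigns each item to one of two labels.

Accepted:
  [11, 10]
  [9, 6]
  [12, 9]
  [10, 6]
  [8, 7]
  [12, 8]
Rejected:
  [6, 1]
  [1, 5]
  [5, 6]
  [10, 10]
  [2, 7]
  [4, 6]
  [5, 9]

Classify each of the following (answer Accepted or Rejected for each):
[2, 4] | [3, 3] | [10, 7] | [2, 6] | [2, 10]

One predicate separates the groups cleanly: first > second AND sum ≥ 9.
[2, 4] → 2 < 4, 2+4 = 6 → Rejected. [3, 3] → 3 = 3, 3+3 = 6 → Rejected. [10, 7] → 10 > 7, 10+7 = 17 → Accepted. [2, 6] → 2 < 6, 2+6 = 8 → Rejected. [2, 10] → 2 < 10, 2+10 = 12 → Rejected.

Rejected, Rejected, Accepted, Rejected, Rejected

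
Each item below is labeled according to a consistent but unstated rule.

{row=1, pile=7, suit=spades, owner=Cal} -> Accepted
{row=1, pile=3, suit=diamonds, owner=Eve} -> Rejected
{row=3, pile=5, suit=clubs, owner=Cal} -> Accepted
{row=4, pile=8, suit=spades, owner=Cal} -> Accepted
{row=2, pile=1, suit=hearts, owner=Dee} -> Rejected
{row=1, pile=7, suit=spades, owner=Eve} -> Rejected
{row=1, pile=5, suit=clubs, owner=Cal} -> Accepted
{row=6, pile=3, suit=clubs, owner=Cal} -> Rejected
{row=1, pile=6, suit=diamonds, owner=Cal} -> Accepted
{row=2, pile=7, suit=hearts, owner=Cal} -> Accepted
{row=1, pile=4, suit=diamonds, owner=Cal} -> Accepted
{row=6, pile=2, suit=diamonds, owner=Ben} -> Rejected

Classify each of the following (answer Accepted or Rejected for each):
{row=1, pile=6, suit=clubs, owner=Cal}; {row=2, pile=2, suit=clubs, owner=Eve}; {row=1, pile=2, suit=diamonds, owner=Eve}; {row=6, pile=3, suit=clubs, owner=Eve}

The common property of the 'Accepted' items is: owner is Cal AND row ≤ 4. No 'Rejected' item has it.
{row=1, pile=6, suit=clubs, owner=Cal}: owner is Cal, row = 1 — meets the rule, so Accepted.
{row=2, pile=2, suit=clubs, owner=Eve}: owner is Eve, row = 2 — does not pass, so Rejected.
{row=1, pile=2, suit=diamonds, owner=Eve}: owner is Eve, row = 1 — does not pass, so Rejected.
{row=6, pile=3, suit=clubs, owner=Eve}: owner is Eve, row = 6 — does not pass, so Rejected.

Accepted, Rejected, Rejected, Rejected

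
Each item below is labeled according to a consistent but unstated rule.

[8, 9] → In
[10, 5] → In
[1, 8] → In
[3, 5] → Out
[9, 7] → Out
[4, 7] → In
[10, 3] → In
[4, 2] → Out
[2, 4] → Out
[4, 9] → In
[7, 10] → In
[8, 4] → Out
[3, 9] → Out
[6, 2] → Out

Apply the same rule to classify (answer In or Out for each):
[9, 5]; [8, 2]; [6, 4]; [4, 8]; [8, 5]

Out, Out, Out, Out, In

The pattern is that an item is 'In' exactly when: sum is odd.
[9, 5]: Out (9+5 = 14). [8, 2]: Out (8+2 = 10). [6, 4]: Out (6+4 = 10). [4, 8]: Out (4+8 = 12). [8, 5]: In (8+5 = 13).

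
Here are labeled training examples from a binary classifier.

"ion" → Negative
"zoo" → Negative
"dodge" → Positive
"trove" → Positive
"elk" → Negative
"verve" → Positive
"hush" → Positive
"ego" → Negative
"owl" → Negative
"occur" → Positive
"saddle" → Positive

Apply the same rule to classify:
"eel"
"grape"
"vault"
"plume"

A rule that fits every label: length ≥ 4 — true of each 'Positive' example, false of each 'Negative' one.

Negative, Positive, Positive, Positive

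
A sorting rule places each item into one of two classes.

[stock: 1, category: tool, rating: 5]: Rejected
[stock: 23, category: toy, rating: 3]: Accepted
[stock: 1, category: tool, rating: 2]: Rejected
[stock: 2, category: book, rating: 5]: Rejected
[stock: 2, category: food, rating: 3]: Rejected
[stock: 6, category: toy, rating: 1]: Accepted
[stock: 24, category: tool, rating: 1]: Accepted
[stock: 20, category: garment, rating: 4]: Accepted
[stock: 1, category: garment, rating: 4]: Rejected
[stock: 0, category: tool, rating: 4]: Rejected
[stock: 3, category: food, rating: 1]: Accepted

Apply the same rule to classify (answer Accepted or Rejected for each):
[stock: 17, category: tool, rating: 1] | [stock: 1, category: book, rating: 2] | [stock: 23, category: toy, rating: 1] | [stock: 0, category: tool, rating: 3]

The pattern is that an item is 'Accepted' exactly when: stock ≥ 3.
Accepted: [stock: 17, category: tool, rating: 1], since stock = 17. Rejected: [stock: 1, category: book, rating: 2], since stock = 1. Accepted: [stock: 23, category: toy, rating: 1], since stock = 23. Rejected: [stock: 0, category: tool, rating: 3], since stock = 0.

Accepted, Rejected, Accepted, Rejected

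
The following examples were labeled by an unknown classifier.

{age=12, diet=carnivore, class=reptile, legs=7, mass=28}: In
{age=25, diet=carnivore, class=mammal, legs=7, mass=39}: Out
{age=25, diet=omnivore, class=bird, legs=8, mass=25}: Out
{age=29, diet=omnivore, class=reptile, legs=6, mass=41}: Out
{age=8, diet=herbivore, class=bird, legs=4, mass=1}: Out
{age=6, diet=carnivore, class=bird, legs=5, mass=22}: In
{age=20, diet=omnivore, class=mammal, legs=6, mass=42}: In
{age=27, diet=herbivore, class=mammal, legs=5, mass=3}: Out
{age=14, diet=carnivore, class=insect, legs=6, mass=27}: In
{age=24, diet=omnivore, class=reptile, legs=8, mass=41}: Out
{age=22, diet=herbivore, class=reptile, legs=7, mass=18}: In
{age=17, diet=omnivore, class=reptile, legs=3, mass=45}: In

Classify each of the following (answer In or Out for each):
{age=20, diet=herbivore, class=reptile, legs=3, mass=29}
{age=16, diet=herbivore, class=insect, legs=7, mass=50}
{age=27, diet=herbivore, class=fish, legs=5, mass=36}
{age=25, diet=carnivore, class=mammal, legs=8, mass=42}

Every 'In' example satisfies: age ≤ 22 AND mass ≥ 3. None of the 'Out' examples do.

In, In, Out, Out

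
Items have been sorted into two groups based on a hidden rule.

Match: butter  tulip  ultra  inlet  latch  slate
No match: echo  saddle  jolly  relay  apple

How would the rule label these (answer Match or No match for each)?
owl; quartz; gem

No match, Match, No match

The simplest hypothesis consistent with all the labels is: contains 't'.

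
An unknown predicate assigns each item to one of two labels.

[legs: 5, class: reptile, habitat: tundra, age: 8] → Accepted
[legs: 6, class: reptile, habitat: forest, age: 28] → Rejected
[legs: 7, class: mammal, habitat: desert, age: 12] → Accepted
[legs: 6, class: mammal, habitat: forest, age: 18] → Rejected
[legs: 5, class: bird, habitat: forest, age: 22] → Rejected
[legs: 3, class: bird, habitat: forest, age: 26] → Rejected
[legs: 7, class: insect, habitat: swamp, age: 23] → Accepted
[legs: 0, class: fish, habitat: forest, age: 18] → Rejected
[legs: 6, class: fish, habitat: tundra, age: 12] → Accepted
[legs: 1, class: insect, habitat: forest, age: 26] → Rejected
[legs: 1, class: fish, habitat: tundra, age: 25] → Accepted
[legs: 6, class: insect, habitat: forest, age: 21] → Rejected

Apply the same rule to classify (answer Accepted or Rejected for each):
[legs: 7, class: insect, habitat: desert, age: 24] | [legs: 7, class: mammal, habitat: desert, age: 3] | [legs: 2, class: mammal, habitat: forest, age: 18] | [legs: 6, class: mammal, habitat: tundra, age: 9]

Checking candidate rules against both groups, what survives is: habitat is not forest.

Accepted, Accepted, Rejected, Accepted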